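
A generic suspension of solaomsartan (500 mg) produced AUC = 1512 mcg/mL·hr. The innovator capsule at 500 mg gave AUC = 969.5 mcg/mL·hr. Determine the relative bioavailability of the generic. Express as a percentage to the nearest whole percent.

F_rel = (AUC_test/D_test) / (AUC_ref/D_ref)
      = (1512/500) / (969.5/500)
      = 3.024 / 1.939 = 1.5596 = 155.96%

F_rel = 156%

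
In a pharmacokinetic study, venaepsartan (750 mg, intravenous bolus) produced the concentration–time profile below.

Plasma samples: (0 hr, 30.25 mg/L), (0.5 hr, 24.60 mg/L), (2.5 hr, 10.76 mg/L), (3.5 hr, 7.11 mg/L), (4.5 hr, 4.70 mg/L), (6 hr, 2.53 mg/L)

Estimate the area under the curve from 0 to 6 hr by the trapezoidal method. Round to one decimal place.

AUC = 69.3 mg/L·hr

Trapezoidal AUC_0→6:
  [0→0.5]: (30.25+24.60)/2 × 0.5 = 13.7125
  [0.5→2.5]: (24.60+10.76)/2 × 2 = 35.36
  [2.5→3.5]: (10.76+7.11)/2 × 1 = 8.935
  [3.5→4.5]: (7.11+4.70)/2 × 1 = 5.905
  [4.5→6]: (4.70+2.53)/2 × 1.5 = 5.4225
  Sum = 69.335 mg/L·hr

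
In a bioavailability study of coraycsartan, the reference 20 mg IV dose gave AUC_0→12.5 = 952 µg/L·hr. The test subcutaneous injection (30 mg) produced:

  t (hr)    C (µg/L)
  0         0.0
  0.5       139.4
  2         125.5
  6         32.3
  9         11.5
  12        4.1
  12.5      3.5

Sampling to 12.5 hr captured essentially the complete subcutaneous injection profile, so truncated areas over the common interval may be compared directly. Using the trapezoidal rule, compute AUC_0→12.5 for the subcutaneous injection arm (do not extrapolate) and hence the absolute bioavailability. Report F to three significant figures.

F = 0.448

Trapezoidal AUC_0→12.5 (subcutaneous injection):
  [0→0.5]: (0.0+139.4)/2 × 0.5 = 34.85
  [0.5→2]: (139.4+125.5)/2 × 1.5 = 198.675
  [2→6]: (125.5+32.3)/2 × 4 = 315.6
  [6→9]: (32.3+11.5)/2 × 3 = 65.7
  [9→12]: (11.5+4.1)/2 × 3 = 23.4
  [12→12.5]: (4.1+3.5)/2 × 0.5 = 1.9
  Sum = 640.125 µg/L·hr
F = (AUC_ev/D_ev)/(AUC_iv/D_iv) = (640.125/30)/(952/20) = 21.3375/47.6 = 0.4483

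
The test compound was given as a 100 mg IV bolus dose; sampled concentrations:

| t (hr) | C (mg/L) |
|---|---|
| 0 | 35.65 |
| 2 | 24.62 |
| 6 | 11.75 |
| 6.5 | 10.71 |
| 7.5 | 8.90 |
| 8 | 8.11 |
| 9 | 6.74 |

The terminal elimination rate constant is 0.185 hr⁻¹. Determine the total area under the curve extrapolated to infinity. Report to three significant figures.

AUC = 197 mg/L·hr

Trapezoidal AUC_0→9:
  [0→2]: (35.65+24.62)/2 × 2 = 60.27
  [2→6]: (24.62+11.75)/2 × 4 = 72.74
  [6→6.5]: (11.75+10.71)/2 × 0.5 = 5.615
  [6.5→7.5]: (10.71+8.90)/2 × 1 = 9.805
  [7.5→8]: (8.90+8.11)/2 × 0.5 = 4.2525
  [8→9]: (8.11+6.74)/2 × 1 = 7.425
  Sum = 160.1075 mg/L·hr
Extrapolated tail: C_last / k_e = 6.74 / 0.185 = 36.432
AUC_0→∞ = 160.1075 + 36.432 = 196.5395 mg/L·hr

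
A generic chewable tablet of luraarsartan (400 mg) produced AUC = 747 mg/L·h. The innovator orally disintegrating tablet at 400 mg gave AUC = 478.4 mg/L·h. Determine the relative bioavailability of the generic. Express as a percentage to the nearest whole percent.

F_rel = 156%

F_rel = (AUC_test/D_test) / (AUC_ref/D_ref)
      = (747/400) / (478.4/400)
      = 1.8675 / 1.196 = 1.5615 = 156.15%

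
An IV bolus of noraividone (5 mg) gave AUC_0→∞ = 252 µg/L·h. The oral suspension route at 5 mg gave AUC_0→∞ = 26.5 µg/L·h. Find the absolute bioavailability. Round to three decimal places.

F = 0.105

F = (AUC_ev / D_ev) / (AUC_iv / D_iv)
  = (26.5/5) / (252/5)
  = 5.3 / 50.4 = 0.1052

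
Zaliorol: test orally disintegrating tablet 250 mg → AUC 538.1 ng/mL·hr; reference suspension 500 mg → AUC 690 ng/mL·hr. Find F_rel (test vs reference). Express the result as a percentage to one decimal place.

F_rel = 156.0%

F_rel = (AUC_test/D_test) / (AUC_ref/D_ref)
      = (538.1/250) / (690/500)
      = 2.1524 / 1.38 = 1.5597 = 155.97%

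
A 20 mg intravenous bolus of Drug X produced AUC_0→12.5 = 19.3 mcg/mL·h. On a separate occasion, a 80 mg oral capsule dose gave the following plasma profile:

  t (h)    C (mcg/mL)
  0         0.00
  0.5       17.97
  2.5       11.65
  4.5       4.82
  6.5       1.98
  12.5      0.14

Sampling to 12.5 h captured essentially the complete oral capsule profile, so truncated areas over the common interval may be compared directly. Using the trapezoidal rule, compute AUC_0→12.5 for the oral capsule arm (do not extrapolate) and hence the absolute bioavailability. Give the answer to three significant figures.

Trapezoidal AUC_0→12.5 (oral capsule):
  [0→0.5]: (0.00+17.97)/2 × 0.5 = 4.4925
  [0.5→2.5]: (17.97+11.65)/2 × 2 = 29.62
  [2.5→4.5]: (11.65+4.82)/2 × 2 = 16.47
  [4.5→6.5]: (4.82+1.98)/2 × 2 = 6.8
  [6.5→12.5]: (1.98+0.14)/2 × 6 = 6.36
  Sum = 63.7425 mcg/mL·h
F = (AUC_ev/D_ev)/(AUC_iv/D_iv) = (63.7425/80)/(19.3/20) = 0.79678125/0.965 = 0.8257

F = 0.826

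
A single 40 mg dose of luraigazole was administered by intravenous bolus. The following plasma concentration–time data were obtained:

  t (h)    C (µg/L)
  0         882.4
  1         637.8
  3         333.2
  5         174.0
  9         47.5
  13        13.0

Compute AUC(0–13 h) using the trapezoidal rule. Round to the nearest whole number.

Trapezoidal AUC_0→13:
  [0→1]: (882.4+637.8)/2 × 1 = 760.1
  [1→3]: (637.8+333.2)/2 × 2 = 971.0
  [3→5]: (333.2+174.0)/2 × 2 = 507.2
  [5→9]: (174.0+47.5)/2 × 4 = 443.0
  [9→13]: (47.5+13.0)/2 × 4 = 121.0
  Sum = 2802.3 µg/L·h

AUC = 2802 µg/L·h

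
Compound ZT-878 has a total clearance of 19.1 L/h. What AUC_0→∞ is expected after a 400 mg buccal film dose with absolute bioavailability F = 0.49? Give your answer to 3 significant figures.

AUC_0→∞ = F × Dose / CL
        = 0.49 × 400 / 19.1 = 10.2618 mg/L·h

AUC = 10.3 mg/L·h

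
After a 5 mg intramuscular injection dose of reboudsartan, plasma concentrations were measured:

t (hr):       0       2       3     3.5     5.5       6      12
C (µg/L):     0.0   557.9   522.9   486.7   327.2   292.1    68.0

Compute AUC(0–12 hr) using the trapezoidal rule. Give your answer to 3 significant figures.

AUC = 3400 µg/L·hr

Trapezoidal AUC_0→12:
  [0→2]: (0.0+557.9)/2 × 2 = 557.9
  [2→3]: (557.9+522.9)/2 × 1 = 540.4
  [3→3.5]: (522.9+486.7)/2 × 0.5 = 252.4
  [3.5→5.5]: (486.7+327.2)/2 × 2 = 813.9
  [5.5→6]: (327.2+292.1)/2 × 0.5 = 154.825
  [6→12]: (292.1+68.0)/2 × 6 = 1080.3
  Sum = 3399.725 µg/L·hr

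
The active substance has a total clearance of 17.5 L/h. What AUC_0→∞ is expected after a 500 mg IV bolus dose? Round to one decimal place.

AUC_0→∞ = Dose_iv / CL
        = 500 / 17.5 = 28.5714 mg/L·h

AUC = 28.6 mg/L·h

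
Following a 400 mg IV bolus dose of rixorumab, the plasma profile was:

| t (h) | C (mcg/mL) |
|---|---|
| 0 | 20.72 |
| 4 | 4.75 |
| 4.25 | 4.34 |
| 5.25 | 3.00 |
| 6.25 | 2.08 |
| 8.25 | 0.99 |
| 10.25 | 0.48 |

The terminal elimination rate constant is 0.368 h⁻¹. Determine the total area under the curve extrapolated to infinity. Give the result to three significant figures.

AUC = 64.1 mcg/mL·h

Trapezoidal AUC_0→10.25:
  [0→4]: (20.72+4.75)/2 × 4 = 50.94
  [4→4.25]: (4.75+4.34)/2 × 0.25 = 1.13625
  [4.25→5.25]: (4.34+3.00)/2 × 1 = 3.67
  [5.25→6.25]: (3.00+2.08)/2 × 1 = 2.54
  [6.25→8.25]: (2.08+0.99)/2 × 2 = 3.07
  [8.25→10.25]: (0.99+0.48)/2 × 2 = 1.47
  Sum = 62.82625 mcg/mL·h
Extrapolated tail: C_last / k_e = 0.48 / 0.368 = 1.304
AUC_0→∞ = 62.82625 + 1.304 = 64.13025 mcg/mL·h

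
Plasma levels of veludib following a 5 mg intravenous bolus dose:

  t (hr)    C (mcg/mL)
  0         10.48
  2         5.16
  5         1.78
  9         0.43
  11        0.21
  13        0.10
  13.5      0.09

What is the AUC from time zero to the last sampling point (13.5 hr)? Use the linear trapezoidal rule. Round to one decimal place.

Trapezoidal AUC_0→13.5:
  [0→2]: (10.48+5.16)/2 × 2 = 15.64
  [2→5]: (5.16+1.78)/2 × 3 = 10.41
  [5→9]: (1.78+0.43)/2 × 4 = 4.42
  [9→11]: (0.43+0.21)/2 × 2 = 0.64
  [11→13]: (0.21+0.10)/2 × 2 = 0.31
  [13→13.5]: (0.10+0.09)/2 × 0.5 = 0.0475
  Sum = 31.4675 mcg/mL·hr

AUC = 31.5 mcg/mL·hr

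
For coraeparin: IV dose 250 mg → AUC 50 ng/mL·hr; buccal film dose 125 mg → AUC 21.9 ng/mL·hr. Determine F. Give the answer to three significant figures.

F = (AUC_ev / D_ev) / (AUC_iv / D_iv)
  = (21.9/125) / (50/250)
  = 0.1752 / 0.2 = 0.8760

F = 0.876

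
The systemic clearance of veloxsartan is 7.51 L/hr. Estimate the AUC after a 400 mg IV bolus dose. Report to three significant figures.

AUC = 53.3 mg/L·hr

AUC_0→∞ = Dose_iv / CL
        = 400 / 7.51 = 53.2623 mg/L·hr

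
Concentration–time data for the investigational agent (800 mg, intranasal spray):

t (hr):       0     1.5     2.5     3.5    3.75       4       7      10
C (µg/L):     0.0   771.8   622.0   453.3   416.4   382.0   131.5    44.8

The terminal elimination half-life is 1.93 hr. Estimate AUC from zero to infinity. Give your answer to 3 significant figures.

Trapezoidal AUC_0→10:
  [0→1.5]: (0.0+771.8)/2 × 1.5 = 578.85
  [1.5→2.5]: (771.8+622.0)/2 × 1 = 696.9
  [2.5→3.5]: (622.0+453.3)/2 × 1 = 537.65
  [3.5→3.75]: (453.3+416.4)/2 × 0.25 = 108.7125
  [3.75→4]: (416.4+382.0)/2 × 0.25 = 99.8
  [4→7]: (382.0+131.5)/2 × 3 = 770.25
  [7→10]: (131.5+44.8)/2 × 3 = 264.45
  Sum = 3056.6125 µg/L·hr
k_e = ln2 / t½ = 0.693147 / 1.93 = 0.3591 hr^-1
Extrapolated tail: C_last / k_e = 44.8 / 0.3591 = 124.756
AUC_0→∞ = 3056.6125 + 124.756 = 3181.3685 µg/L·hr

AUC = 3180 µg/L·hr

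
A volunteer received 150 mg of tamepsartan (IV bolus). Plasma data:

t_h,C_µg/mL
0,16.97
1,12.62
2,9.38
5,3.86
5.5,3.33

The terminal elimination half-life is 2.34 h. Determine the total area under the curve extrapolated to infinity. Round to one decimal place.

Trapezoidal AUC_0→5.5:
  [0→1]: (16.97+12.62)/2 × 1 = 14.795
  [1→2]: (12.62+9.38)/2 × 1 = 11.0
  [2→5]: (9.38+3.86)/2 × 3 = 19.86
  [5→5.5]: (3.86+3.33)/2 × 0.5 = 1.7975
  Sum = 47.4525 µg/mL·h
k_e = ln2 / t½ = 0.693147 / 2.34 = 0.2962 h^-1
Extrapolated tail: C_last / k_e = 3.33 / 0.2962 = 11.242
AUC_0→∞ = 47.4525 + 11.242 = 58.6945 µg/mL·h

AUC = 58.7 µg/mL·h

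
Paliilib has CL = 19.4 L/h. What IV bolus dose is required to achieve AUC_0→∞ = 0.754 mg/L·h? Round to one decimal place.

Dose = 14.6 mg

Dose_iv = CL × AUC_0→∞
     = 19.4 × 0.754 = 14.6276 mg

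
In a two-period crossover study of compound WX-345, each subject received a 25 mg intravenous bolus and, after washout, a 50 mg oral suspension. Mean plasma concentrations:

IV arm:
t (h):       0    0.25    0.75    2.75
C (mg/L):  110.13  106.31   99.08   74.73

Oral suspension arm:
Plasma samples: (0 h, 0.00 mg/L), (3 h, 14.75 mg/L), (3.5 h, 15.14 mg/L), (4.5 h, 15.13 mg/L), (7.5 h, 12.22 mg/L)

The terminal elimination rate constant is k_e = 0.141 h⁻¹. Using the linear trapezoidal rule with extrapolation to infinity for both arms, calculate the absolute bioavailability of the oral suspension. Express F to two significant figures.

Trapezoidal AUC_0→2.75 (IV):
  [0→0.25]: (110.13+106.31)/2 × 0.25 = 27.055
  [0.25→0.75]: (106.31+99.08)/2 × 0.5 = 51.3475
  [0.75→2.75]: (99.08+74.73)/2 × 2 = 173.81
  Sum = 252.2125 mg/L·h
IV tail: 74.73/0.141 = 530.000; AUC_iv,0→∞ = 252.2125 + 530.000 = 782.2125 mg/L·h
Trapezoidal AUC_0→7.5 (oral suspension):
  [0→3]: (0.00+14.75)/2 × 3 = 22.125
  [3→3.5]: (14.75+15.14)/2 × 0.5 = 7.4725
  [3.5→4.5]: (15.14+15.13)/2 × 1 = 15.135
  [4.5→7.5]: (15.13+12.22)/2 × 3 = 41.025
  Sum = 85.7575 mg/L·h
oral suspension tail: 12.22/0.141 = 86.667; AUC_ev,0→∞ = 85.7575 + 86.667 = 172.4245 mg/L·h
F = (AUC_ev/D_ev)/(AUC_iv/D_iv) = (172.4245/50)/(782.2125/25) = 3.44849/31.2885 = 0.1102

F = 0.11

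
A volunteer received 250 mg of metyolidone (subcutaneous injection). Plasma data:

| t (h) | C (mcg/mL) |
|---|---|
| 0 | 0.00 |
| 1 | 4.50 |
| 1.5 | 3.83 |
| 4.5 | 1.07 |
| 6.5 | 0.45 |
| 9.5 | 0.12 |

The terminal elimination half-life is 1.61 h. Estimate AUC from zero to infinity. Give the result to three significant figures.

AUC = 14.3 mcg/mL·h

Trapezoidal AUC_0→9.5:
  [0→1]: (0.00+4.50)/2 × 1 = 2.25
  [1→1.5]: (4.50+3.83)/2 × 0.5 = 2.0825
  [1.5→4.5]: (3.83+1.07)/2 × 3 = 7.35
  [4.5→6.5]: (1.07+0.45)/2 × 2 = 1.52
  [6.5→9.5]: (0.45+0.12)/2 × 3 = 0.855
  Sum = 14.0575 mcg/mL·h
k_e = ln2 / t½ = 0.693147 / 1.61 = 0.4305 h^-1
Extrapolated tail: C_last / k_e = 0.12 / 0.4305 = 0.279
AUC_0→∞ = 14.0575 + 0.279 = 14.3365 mcg/mL·h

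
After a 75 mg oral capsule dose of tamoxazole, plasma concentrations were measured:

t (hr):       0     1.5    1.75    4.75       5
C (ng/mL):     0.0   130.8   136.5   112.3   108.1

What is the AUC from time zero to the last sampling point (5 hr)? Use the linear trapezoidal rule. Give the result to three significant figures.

Trapezoidal AUC_0→5:
  [0→1.5]: (0.0+130.8)/2 × 1.5 = 98.1
  [1.5→1.75]: (130.8+136.5)/2 × 0.25 = 33.4125
  [1.75→4.75]: (136.5+112.3)/2 × 3 = 373.2
  [4.75→5]: (112.3+108.1)/2 × 0.25 = 27.55
  Sum = 532.2625 ng/mL·hr

AUC = 532 ng/mL·hr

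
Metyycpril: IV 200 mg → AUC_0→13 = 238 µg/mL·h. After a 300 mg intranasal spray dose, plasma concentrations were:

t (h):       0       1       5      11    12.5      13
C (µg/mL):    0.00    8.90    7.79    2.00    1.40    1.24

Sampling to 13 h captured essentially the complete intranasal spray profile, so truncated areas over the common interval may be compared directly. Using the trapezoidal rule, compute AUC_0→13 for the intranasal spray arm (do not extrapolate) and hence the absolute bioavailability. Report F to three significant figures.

Trapezoidal AUC_0→13 (intranasal spray):
  [0→1]: (0.00+8.90)/2 × 1 = 4.45
  [1→5]: (8.90+7.79)/2 × 4 = 33.38
  [5→11]: (7.79+2.00)/2 × 6 = 29.37
  [11→12.5]: (2.00+1.40)/2 × 1.5 = 2.55
  [12.5→13]: (1.40+1.24)/2 × 0.5 = 0.66
  Sum = 70.41 µg/mL·h
F = (AUC_ev/D_ev)/(AUC_iv/D_iv) = (70.41/300)/(238/200) = 0.2347/1.19 = 0.1972

F = 0.197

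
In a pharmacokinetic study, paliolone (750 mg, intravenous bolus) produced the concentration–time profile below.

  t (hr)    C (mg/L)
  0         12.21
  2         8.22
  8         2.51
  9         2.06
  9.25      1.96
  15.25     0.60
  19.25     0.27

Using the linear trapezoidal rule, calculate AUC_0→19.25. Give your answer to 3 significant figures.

AUC = 64.8 mg/L·hr

Trapezoidal AUC_0→19.25:
  [0→2]: (12.21+8.22)/2 × 2 = 20.43
  [2→8]: (8.22+2.51)/2 × 6 = 32.19
  [8→9]: (2.51+2.06)/2 × 1 = 2.285
  [9→9.25]: (2.06+1.96)/2 × 0.25 = 0.5025
  [9.25→15.25]: (1.96+0.60)/2 × 6 = 7.68
  [15.25→19.25]: (0.60+0.27)/2 × 4 = 1.74
  Sum = 64.8275 mg/L·hr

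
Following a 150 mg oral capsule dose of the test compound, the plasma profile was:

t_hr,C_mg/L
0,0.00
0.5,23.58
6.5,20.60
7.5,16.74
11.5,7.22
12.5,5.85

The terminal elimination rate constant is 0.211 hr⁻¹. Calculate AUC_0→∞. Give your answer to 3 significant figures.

AUC = 239 mg/L·hr

Trapezoidal AUC_0→12.5:
  [0→0.5]: (0.00+23.58)/2 × 0.5 = 5.895
  [0.5→6.5]: (23.58+20.60)/2 × 6 = 132.54
  [6.5→7.5]: (20.60+16.74)/2 × 1 = 18.67
  [7.5→11.5]: (16.74+7.22)/2 × 4 = 47.92
  [11.5→12.5]: (7.22+5.85)/2 × 1 = 6.535
  Sum = 211.56 mg/L·hr
Extrapolated tail: C_last / k_e = 5.85 / 0.211 = 27.725
AUC_0→∞ = 211.56 + 27.725 = 239.285 mg/L·hr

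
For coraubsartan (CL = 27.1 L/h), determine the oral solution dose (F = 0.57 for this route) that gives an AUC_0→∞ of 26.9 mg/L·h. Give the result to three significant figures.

Dose = 1280 mg

Dose = CL × AUC_0→∞ / F
     = 27.1 × 26.9 / 0.57 = 1278.93 mg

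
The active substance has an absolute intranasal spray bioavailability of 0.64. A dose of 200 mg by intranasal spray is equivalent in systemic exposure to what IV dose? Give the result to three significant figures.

D_iv = 128 mg

Systemic exposure from an extravascular dose = F × D_ev, so the equivalent IV dose is F × D_ev.
D_iv = F × D_ev = 0.64 × 200 = 128 mg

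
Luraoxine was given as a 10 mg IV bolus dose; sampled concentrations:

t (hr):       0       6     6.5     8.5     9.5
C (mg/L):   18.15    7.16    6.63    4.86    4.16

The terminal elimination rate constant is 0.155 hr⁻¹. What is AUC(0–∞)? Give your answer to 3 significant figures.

Trapezoidal AUC_0→9.5:
  [0→6]: (18.15+7.16)/2 × 6 = 75.93
  [6→6.5]: (7.16+6.63)/2 × 0.5 = 3.4475
  [6.5→8.5]: (6.63+4.86)/2 × 2 = 11.49
  [8.5→9.5]: (4.86+4.16)/2 × 1 = 4.51
  Sum = 95.3775 mg/L·hr
Extrapolated tail: C_last / k_e = 4.16 / 0.155 = 26.839
AUC_0→∞ = 95.3775 + 26.839 = 122.2165 mg/L·hr

AUC = 122 mg/L·hr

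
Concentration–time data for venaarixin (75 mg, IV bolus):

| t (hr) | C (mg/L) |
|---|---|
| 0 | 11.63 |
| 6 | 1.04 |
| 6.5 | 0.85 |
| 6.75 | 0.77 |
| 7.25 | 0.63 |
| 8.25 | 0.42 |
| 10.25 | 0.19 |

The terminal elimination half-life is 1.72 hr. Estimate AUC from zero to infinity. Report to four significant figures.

AUC = 40.64 mg/L·hr

Trapezoidal AUC_0→10.25:
  [0→6]: (11.63+1.04)/2 × 6 = 38.01
  [6→6.5]: (1.04+0.85)/2 × 0.5 = 0.4725
  [6.5→6.75]: (0.85+0.77)/2 × 0.25 = 0.2025
  [6.75→7.25]: (0.77+0.63)/2 × 0.5 = 0.35
  [7.25→8.25]: (0.63+0.42)/2 × 1 = 0.525
  [8.25→10.25]: (0.42+0.19)/2 × 2 = 0.61
  Sum = 40.17 mg/L·hr
k_e = ln2 / t½ = 0.693147 / 1.72 = 0.4030 hr^-1
Extrapolated tail: C_last / k_e = 0.19 / 0.403 = 0.471
AUC_0→∞ = 40.17 + 0.471 = 40.641 mg/L·hr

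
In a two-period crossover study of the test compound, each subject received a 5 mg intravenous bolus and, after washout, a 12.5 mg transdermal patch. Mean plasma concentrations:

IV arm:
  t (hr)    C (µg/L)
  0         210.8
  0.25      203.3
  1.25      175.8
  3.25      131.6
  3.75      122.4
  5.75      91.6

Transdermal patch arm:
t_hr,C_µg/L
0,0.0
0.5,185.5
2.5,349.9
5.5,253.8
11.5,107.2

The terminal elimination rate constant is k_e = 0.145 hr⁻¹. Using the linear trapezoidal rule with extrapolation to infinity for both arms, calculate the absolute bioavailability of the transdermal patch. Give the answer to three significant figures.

F = 0.908

Trapezoidal AUC_0→5.75 (IV):
  [0→0.25]: (210.8+203.3)/2 × 0.25 = 51.7625
  [0.25→1.25]: (203.3+175.8)/2 × 1 = 189.55
  [1.25→3.25]: (175.8+131.6)/2 × 2 = 307.4
  [3.25→3.75]: (131.6+122.4)/2 × 0.5 = 63.5
  [3.75→5.75]: (122.4+91.6)/2 × 2 = 214.0
  Sum = 826.2125 µg/L·hr
IV tail: 91.6/0.145 = 631.724; AUC_iv,0→∞ = 826.2125 + 631.724 = 1457.9365 µg/L·hr
Trapezoidal AUC_0→11.5 (transdermal patch):
  [0→0.5]: (0.0+185.5)/2 × 0.5 = 46.375
  [0.5→2.5]: (185.5+349.9)/2 × 2 = 535.4
  [2.5→5.5]: (349.9+253.8)/2 × 3 = 905.55
  [5.5→11.5]: (253.8+107.2)/2 × 6 = 1083.0
  Sum = 2570.325 µg/L·hr
transdermal patch tail: 107.2/0.145 = 739.310; AUC_ev,0→∞ = 2570.325 + 739.310 = 3309.635 µg/L·hr
F = (AUC_ev/D_ev)/(AUC_iv/D_iv) = (3309.635/12.5)/(1457.9365/5) = 264.7708/291.5873 = 0.9080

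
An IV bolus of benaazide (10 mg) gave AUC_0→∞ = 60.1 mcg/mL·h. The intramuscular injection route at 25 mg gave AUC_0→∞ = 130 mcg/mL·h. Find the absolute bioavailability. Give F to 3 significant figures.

F = 0.865

F = (AUC_ev / D_ev) / (AUC_iv / D_iv)
  = (130/25) / (60.1/10)
  = 5.2 / 6.01 = 0.8652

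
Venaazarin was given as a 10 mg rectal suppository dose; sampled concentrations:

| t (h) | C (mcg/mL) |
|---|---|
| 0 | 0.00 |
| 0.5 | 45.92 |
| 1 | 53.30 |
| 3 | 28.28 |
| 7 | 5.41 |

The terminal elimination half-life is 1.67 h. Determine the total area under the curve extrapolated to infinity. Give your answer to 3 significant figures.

AUC = 198 mcg/mL·h

Trapezoidal AUC_0→7:
  [0→0.5]: (0.00+45.92)/2 × 0.5 = 11.48
  [0.5→1]: (45.92+53.30)/2 × 0.5 = 24.805
  [1→3]: (53.30+28.28)/2 × 2 = 81.58
  [3→7]: (28.28+5.41)/2 × 4 = 67.38
  Sum = 185.245 mcg/mL·h
k_e = ln2 / t½ = 0.693147 / 1.67 = 0.4151 h^-1
Extrapolated tail: C_last / k_e = 5.41 / 0.4151 = 13.033
AUC_0→∞ = 185.245 + 13.033 = 198.278 mcg/mL·h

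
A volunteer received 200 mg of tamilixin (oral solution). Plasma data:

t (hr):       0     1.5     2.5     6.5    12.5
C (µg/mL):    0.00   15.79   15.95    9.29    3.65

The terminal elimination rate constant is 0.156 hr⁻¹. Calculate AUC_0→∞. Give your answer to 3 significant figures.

AUC = 140 µg/mL·hr

Trapezoidal AUC_0→12.5:
  [0→1.5]: (0.00+15.79)/2 × 1.5 = 11.8425
  [1.5→2.5]: (15.79+15.95)/2 × 1 = 15.87
  [2.5→6.5]: (15.95+9.29)/2 × 4 = 50.48
  [6.5→12.5]: (9.29+3.65)/2 × 6 = 38.82
  Sum = 117.0125 µg/mL·hr
Extrapolated tail: C_last / k_e = 3.65 / 0.156 = 23.397
AUC_0→∞ = 117.0125 + 23.397 = 140.4095 µg/mL·hr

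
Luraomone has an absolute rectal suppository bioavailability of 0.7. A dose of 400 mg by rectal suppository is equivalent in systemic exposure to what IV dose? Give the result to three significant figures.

Systemic exposure from an extravascular dose = F × D_ev, so the equivalent IV dose is F × D_ev.
D_iv = F × D_ev = 0.7 × 400 = 280 mg

D_iv = 280 mg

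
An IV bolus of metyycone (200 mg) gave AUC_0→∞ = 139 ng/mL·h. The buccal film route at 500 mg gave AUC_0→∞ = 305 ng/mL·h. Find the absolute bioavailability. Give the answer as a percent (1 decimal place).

F = 87.8%

F = (AUC_ev / D_ev) / (AUC_iv / D_iv)
  = (305/500) / (139/200)
  = 0.61 / 0.695 = 0.8777
  = 87.77%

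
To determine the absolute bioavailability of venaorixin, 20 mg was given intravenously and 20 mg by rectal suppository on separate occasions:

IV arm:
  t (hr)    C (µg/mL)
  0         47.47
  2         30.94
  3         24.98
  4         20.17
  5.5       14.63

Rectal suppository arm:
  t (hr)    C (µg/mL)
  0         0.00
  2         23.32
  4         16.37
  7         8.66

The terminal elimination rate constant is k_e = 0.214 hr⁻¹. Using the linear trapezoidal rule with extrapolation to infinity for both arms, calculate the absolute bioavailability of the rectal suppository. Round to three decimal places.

F = 0.631

Trapezoidal AUC_0→5.5 (IV):
  [0→2]: (47.47+30.94)/2 × 2 = 78.41
  [2→3]: (30.94+24.98)/2 × 1 = 27.96
  [3→4]: (24.98+20.17)/2 × 1 = 22.575
  [4→5.5]: (20.17+14.63)/2 × 1.5 = 26.1
  Sum = 155.045 µg/mL·hr
IV tail: 14.63/0.214 = 68.364; AUC_iv,0→∞ = 155.045 + 68.364 = 223.409 µg/mL·hr
Trapezoidal AUC_0→7 (rectal suppository):
  [0→2]: (0.00+23.32)/2 × 2 = 23.32
  [2→4]: (23.32+16.37)/2 × 2 = 39.69
  [4→7]: (16.37+8.66)/2 × 3 = 37.545
  Sum = 100.555 µg/mL·hr
rectal suppository tail: 8.66/0.214 = 40.467; AUC_ev,0→∞ = 100.555 + 40.467 = 141.022 µg/mL·hr
F = (AUC_ev/D_ev)/(AUC_iv/D_iv) = (141.022/20)/(223.409/20) = 7.0511/11.17045 = 0.6312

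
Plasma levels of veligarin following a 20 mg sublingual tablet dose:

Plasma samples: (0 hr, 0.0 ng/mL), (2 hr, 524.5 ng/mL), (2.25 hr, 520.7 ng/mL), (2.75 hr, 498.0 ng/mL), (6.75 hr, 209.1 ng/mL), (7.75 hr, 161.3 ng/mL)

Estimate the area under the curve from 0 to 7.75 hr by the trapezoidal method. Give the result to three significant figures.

Trapezoidal AUC_0→7.75:
  [0→2]: (0.0+524.5)/2 × 2 = 524.5
  [2→2.25]: (524.5+520.7)/2 × 0.25 = 130.65
  [2.25→2.75]: (520.7+498.0)/2 × 0.5 = 254.675
  [2.75→6.75]: (498.0+209.1)/2 × 4 = 1414.2
  [6.75→7.75]: (209.1+161.3)/2 × 1 = 185.2
  Sum = 2509.225 ng/mL·hr

AUC = 2510 ng/mL·hr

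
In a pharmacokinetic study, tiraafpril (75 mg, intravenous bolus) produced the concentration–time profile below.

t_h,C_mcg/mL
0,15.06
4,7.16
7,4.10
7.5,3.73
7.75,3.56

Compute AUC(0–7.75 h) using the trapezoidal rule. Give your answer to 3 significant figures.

Trapezoidal AUC_0→7.75:
  [0→4]: (15.06+7.16)/2 × 4 = 44.44
  [4→7]: (7.16+4.10)/2 × 3 = 16.89
  [7→7.5]: (4.10+3.73)/2 × 0.5 = 1.9575
  [7.5→7.75]: (3.73+3.56)/2 × 0.25 = 0.91125
  Sum = 64.19875 mcg/mL·h

AUC = 64.2 mcg/mL·h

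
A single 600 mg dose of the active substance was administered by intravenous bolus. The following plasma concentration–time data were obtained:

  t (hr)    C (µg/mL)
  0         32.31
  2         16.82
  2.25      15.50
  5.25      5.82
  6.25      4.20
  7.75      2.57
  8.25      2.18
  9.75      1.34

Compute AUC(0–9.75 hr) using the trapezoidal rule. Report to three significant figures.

Trapezoidal AUC_0→9.75:
  [0→2]: (32.31+16.82)/2 × 2 = 49.13
  [2→2.25]: (16.82+15.50)/2 × 0.25 = 4.04
  [2.25→5.25]: (15.50+5.82)/2 × 3 = 31.98
  [5.25→6.25]: (5.82+4.20)/2 × 1 = 5.01
  [6.25→7.75]: (4.20+2.57)/2 × 1.5 = 5.0775
  [7.75→8.25]: (2.57+2.18)/2 × 0.5 = 1.1875
  [8.25→9.75]: (2.18+1.34)/2 × 1.5 = 2.64
  Sum = 99.065 µg/mL·hr

AUC = 99.1 µg/mL·hr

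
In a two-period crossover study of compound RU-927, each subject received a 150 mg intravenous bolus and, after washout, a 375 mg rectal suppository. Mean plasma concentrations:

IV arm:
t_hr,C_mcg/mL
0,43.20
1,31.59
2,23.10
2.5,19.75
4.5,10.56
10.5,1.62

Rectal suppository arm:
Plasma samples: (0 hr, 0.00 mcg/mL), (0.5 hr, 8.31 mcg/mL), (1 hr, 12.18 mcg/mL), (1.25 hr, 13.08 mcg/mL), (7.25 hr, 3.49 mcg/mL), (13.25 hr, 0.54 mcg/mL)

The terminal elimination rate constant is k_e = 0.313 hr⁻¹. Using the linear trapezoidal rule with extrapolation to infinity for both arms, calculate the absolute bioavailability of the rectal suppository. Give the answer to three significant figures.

Trapezoidal AUC_0→10.5 (IV):
  [0→1]: (43.20+31.59)/2 × 1 = 37.395
  [1→2]: (31.59+23.10)/2 × 1 = 27.345
  [2→2.5]: (23.10+19.75)/2 × 0.5 = 10.7125
  [2.5→4.5]: (19.75+10.56)/2 × 2 = 30.31
  [4.5→10.5]: (10.56+1.62)/2 × 6 = 36.54
  Sum = 142.3025 mcg/mL·hr
IV tail: 1.62/0.313 = 5.176; AUC_iv,0→∞ = 142.3025 + 5.176 = 147.4785 mcg/mL·hr
Trapezoidal AUC_0→13.25 (rectal suppository):
  [0→0.5]: (0.00+8.31)/2 × 0.5 = 2.0775
  [0.5→1]: (8.31+12.18)/2 × 0.5 = 5.1225
  [1→1.25]: (12.18+13.08)/2 × 0.25 = 3.1575
  [1.25→7.25]: (13.08+3.49)/2 × 6 = 49.71
  [7.25→13.25]: (3.49+0.54)/2 × 6 = 12.09
  Sum = 72.1575 mcg/mL·hr
rectal suppository tail: 0.54/0.313 = 1.725; AUC_ev,0→∞ = 72.1575 + 1.725 = 73.8825 mcg/mL·hr
F = (AUC_ev/D_ev)/(AUC_iv/D_iv) = (73.8825/375)/(147.4785/150) = 0.19702/0.98319 = 0.2004

F = 0.200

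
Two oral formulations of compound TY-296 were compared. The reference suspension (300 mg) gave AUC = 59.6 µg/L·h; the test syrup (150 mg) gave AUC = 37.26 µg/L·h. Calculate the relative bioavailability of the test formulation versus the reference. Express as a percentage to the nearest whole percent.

F_rel = 125%

F_rel = (AUC_test/D_test) / (AUC_ref/D_ref)
      = (37.26/150) / (59.6/300)
      = 0.2484 / 0.198667 = 1.2503 = 125.03%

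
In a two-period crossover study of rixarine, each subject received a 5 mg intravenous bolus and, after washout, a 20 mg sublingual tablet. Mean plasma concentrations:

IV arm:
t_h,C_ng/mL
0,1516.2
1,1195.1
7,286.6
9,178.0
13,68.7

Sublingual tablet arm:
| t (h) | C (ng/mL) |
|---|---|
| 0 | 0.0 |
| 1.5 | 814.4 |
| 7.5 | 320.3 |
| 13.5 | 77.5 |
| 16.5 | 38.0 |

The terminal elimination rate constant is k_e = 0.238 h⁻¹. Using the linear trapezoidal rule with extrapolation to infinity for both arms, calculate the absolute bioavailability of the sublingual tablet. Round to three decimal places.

Trapezoidal AUC_0→13 (IV):
  [0→1]: (1516.2+1195.1)/2 × 1 = 1355.65
  [1→7]: (1195.1+286.6)/2 × 6 = 4445.1
  [7→9]: (286.6+178.0)/2 × 2 = 464.6
  [9→13]: (178.0+68.7)/2 × 4 = 493.4
  Sum = 6758.75 ng/mL·h
IV tail: 68.7/0.238 = 288.655; AUC_iv,0→∞ = 6758.75 + 288.655 = 7047.405 ng/mL·h
Trapezoidal AUC_0→16.5 (sublingual tablet):
  [0→1.5]: (0.0+814.4)/2 × 1.5 = 610.8
  [1.5→7.5]: (814.4+320.3)/2 × 6 = 3404.1
  [7.5→13.5]: (320.3+77.5)/2 × 6 = 1193.4
  [13.5→16.5]: (77.5+38.0)/2 × 3 = 173.25
  Sum = 5381.55 ng/mL·h
sublingual tablet tail: 38.0/0.238 = 159.664; AUC_ev,0→∞ = 5381.55 + 159.664 = 5541.214 ng/mL·h
F = (AUC_ev/D_ev)/(AUC_iv/D_iv) = (5541.214/20)/(7047.405/5) = 277.0607/1409.481 = 0.1966

F = 0.197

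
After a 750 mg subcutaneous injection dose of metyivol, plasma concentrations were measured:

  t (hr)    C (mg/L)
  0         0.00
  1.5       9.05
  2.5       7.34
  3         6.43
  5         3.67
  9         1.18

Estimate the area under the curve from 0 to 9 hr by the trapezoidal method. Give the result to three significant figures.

AUC = 38.2 mg/L·hr

Trapezoidal AUC_0→9:
  [0→1.5]: (0.00+9.05)/2 × 1.5 = 6.7875
  [1.5→2.5]: (9.05+7.34)/2 × 1 = 8.195
  [2.5→3]: (7.34+6.43)/2 × 0.5 = 3.4425
  [3→5]: (6.43+3.67)/2 × 2 = 10.1
  [5→9]: (3.67+1.18)/2 × 4 = 9.7
  Sum = 38.225 mg/L·hr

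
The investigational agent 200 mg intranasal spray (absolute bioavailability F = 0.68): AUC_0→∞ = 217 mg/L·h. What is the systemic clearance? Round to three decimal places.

CL = F × Dose / AUC_0→∞
   = 0.68 × 200 / 217 = 0.626728 L/h

CL = 0.627 L/h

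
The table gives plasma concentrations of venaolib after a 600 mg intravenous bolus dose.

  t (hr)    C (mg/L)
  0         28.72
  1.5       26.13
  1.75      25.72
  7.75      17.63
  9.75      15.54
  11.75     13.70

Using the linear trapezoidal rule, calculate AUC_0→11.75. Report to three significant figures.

AUC = 240 mg/L·hr

Trapezoidal AUC_0→11.75:
  [0→1.5]: (28.72+26.13)/2 × 1.5 = 41.1375
  [1.5→1.75]: (26.13+25.72)/2 × 0.25 = 6.48125
  [1.75→7.75]: (25.72+17.63)/2 × 6 = 130.05
  [7.75→9.75]: (17.63+15.54)/2 × 2 = 33.17
  [9.75→11.75]: (15.54+13.70)/2 × 2 = 29.24
  Sum = 240.07875 mg/L·hr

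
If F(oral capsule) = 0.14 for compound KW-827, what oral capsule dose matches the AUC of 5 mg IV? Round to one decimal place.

D_oral = 35.7 mg

For equal systemic exposure: F × D_ev = D_iv
D_ev = D_iv / F = 5 / 0.14 = 35.7143 mg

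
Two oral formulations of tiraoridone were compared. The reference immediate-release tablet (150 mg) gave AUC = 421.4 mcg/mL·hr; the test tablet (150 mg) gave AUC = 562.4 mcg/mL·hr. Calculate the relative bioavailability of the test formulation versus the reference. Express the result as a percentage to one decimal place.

F_rel = 133.5%

F_rel = (AUC_test/D_test) / (AUC_ref/D_ref)
      = (562.4/150) / (421.4/150)
      = 3.74933 / 2.80933 = 1.3346 = 133.46%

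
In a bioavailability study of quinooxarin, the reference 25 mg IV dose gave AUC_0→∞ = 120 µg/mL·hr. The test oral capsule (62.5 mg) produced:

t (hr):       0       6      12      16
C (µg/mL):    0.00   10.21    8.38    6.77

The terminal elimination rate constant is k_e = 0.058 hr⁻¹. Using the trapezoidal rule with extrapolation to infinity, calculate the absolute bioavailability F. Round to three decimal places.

Trapezoidal AUC_0→16 (oral capsule):
  [0→6]: (0.00+10.21)/2 × 6 = 30.63
  [6→12]: (10.21+8.38)/2 × 6 = 55.77
  [12→16]: (8.38+6.77)/2 × 4 = 30.3
  Sum = 116.7 µg/mL·hr
Tail: C_last/k_e = 6.77/0.058 = 116.724
AUC_0→∞ (oral capsule) = 116.7 + 116.724 = 233.424 µg/mL·hr
F = (AUC_ev/D_ev)/(AUC_iv/D_iv) = (233.424/62.5)/(120/25) = 3.734784/4.8 = 0.7781

F = 0.778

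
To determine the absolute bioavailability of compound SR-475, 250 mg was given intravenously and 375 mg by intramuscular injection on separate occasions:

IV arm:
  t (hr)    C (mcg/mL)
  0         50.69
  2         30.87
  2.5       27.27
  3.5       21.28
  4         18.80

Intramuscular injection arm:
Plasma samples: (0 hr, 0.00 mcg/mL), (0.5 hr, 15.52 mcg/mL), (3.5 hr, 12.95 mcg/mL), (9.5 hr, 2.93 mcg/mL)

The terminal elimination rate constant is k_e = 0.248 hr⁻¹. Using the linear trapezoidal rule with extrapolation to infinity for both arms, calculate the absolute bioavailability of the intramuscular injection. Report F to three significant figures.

Trapezoidal AUC_0→4 (IV):
  [0→2]: (50.69+30.87)/2 × 2 = 81.56
  [2→2.5]: (30.87+27.27)/2 × 0.5 = 14.535
  [2.5→3.5]: (27.27+21.28)/2 × 1 = 24.275
  [3.5→4]: (21.28+18.80)/2 × 0.5 = 10.02
  Sum = 130.39 mcg/mL·hr
IV tail: 18.80/0.248 = 75.806; AUC_iv,0→∞ = 130.39 + 75.806 = 206.196 mcg/mL·hr
Trapezoidal AUC_0→9.5 (intramuscular injection):
  [0→0.5]: (0.00+15.52)/2 × 0.5 = 3.88
  [0.5→3.5]: (15.52+12.95)/2 × 3 = 42.705
  [3.5→9.5]: (12.95+2.93)/2 × 6 = 47.64
  Sum = 94.225 mcg/mL·hr
intramuscular injection tail: 2.93/0.248 = 11.815; AUC_ev,0→∞ = 94.225 + 11.815 = 106.04 mcg/mL·hr
F = (AUC_ev/D_ev)/(AUC_iv/D_iv) = (106.04/375)/(206.196/250) = 0.282773/0.824784 = 0.3428

F = 0.343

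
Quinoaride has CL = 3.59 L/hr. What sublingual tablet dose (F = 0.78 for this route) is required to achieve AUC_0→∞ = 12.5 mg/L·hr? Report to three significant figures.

Dose = 57.5 mg

Dose = CL × AUC_0→∞ / F
     = 3.59 × 12.5 / 0.78 = 57.5321 mg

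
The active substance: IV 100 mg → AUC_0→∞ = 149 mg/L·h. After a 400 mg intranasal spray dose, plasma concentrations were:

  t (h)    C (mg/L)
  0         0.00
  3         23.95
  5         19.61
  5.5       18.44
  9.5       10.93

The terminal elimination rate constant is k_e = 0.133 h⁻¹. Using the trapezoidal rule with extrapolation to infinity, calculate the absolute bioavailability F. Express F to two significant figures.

F = 0.39

Trapezoidal AUC_0→9.5 (intranasal spray):
  [0→3]: (0.00+23.95)/2 × 3 = 35.925
  [3→5]: (23.95+19.61)/2 × 2 = 43.56
  [5→5.5]: (19.61+18.44)/2 × 0.5 = 9.5125
  [5.5→9.5]: (18.44+10.93)/2 × 4 = 58.74
  Sum = 147.7375 mg/L·h
Tail: C_last/k_e = 10.93/0.133 = 82.180
AUC_0→∞ (intranasal spray) = 147.7375 + 82.180 = 229.9175 mg/L·h
F = (AUC_ev/D_ev)/(AUC_iv/D_iv) = (229.9175/400)/(149/100) = 0.57479375/1.49 = 0.3858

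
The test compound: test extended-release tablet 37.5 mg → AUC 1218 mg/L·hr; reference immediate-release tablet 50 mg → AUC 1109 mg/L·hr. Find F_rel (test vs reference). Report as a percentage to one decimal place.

F_rel = (AUC_test/D_test) / (AUC_ref/D_ref)
      = (1218/37.5) / (1109/50)
      = 32.48 / 22.18 = 1.4644 = 146.44%

F_rel = 146.4%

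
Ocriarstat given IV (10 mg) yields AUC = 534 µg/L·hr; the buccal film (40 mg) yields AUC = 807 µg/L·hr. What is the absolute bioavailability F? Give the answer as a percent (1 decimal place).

F = (AUC_ev / D_ev) / (AUC_iv / D_iv)
  = (807/40) / (534/10)
  = 20.175 / 53.4 = 0.3778
  = 37.78%

F = 37.8%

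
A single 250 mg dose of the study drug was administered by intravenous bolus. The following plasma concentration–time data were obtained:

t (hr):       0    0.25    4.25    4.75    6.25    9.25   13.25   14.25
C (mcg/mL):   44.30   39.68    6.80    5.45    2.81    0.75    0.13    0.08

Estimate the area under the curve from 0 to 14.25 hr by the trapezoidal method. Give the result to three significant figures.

Trapezoidal AUC_0→14.25:
  [0→0.25]: (44.30+39.68)/2 × 0.25 = 10.4975
  [0.25→4.25]: (39.68+6.80)/2 × 4 = 92.96
  [4.25→4.75]: (6.80+5.45)/2 × 0.5 = 3.0625
  [4.75→6.25]: (5.45+2.81)/2 × 1.5 = 6.195
  [6.25→9.25]: (2.81+0.75)/2 × 3 = 5.34
  [9.25→13.25]: (0.75+0.13)/2 × 4 = 1.76
  [13.25→14.25]: (0.13+0.08)/2 × 1 = 0.105
  Sum = 119.92 mcg/mL·hr

AUC = 120 mcg/mL·hr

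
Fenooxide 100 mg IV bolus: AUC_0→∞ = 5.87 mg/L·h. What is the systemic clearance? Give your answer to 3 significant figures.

CL = Dose_iv / AUC_0→∞
   = 100 / 5.87 = 17.0358 L/h

CL = 17.0 L/h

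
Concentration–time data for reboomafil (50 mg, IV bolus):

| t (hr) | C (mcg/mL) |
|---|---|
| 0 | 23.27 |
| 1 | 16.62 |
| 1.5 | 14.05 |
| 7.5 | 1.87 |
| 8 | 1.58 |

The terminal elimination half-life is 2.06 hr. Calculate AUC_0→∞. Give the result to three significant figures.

AUC = 80.9 mcg/mL·hr

Trapezoidal AUC_0→8:
  [0→1]: (23.27+16.62)/2 × 1 = 19.945
  [1→1.5]: (16.62+14.05)/2 × 0.5 = 7.6675
  [1.5→7.5]: (14.05+1.87)/2 × 6 = 47.76
  [7.5→8]: (1.87+1.58)/2 × 0.5 = 0.8625
  Sum = 76.235 mcg/mL·hr
k_e = ln2 / t½ = 0.693147 / 2.06 = 0.3365 hr^-1
Extrapolated tail: C_last / k_e = 1.58 / 0.3365 = 4.695
AUC_0→∞ = 76.235 + 4.695 = 80.93 mcg/mL·hr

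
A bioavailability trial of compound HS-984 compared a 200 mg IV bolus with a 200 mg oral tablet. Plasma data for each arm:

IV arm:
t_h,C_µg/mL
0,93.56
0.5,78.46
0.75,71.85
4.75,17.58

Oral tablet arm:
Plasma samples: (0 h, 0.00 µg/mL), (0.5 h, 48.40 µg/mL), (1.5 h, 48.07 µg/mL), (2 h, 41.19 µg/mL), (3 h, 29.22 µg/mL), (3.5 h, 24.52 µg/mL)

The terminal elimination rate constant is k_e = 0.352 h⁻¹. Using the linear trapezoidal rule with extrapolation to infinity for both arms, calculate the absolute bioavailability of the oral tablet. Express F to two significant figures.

Trapezoidal AUC_0→4.75 (IV):
  [0→0.5]: (93.56+78.46)/2 × 0.5 = 43.005
  [0.5→0.75]: (78.46+71.85)/2 × 0.25 = 18.78875
  [0.75→4.75]: (71.85+17.58)/2 × 4 = 178.86
  Sum = 240.65375 µg/mL·h
IV tail: 17.58/0.352 = 49.943; AUC_iv,0→∞ = 240.65375 + 49.943 = 290.59675 µg/mL·h
Trapezoidal AUC_0→3.5 (oral tablet):
  [0→0.5]: (0.00+48.40)/2 × 0.5 = 12.1
  [0.5→1.5]: (48.40+48.07)/2 × 1 = 48.235
  [1.5→2]: (48.07+41.19)/2 × 0.5 = 22.315
  [2→3]: (41.19+29.22)/2 × 1 = 35.205
  [3→3.5]: (29.22+24.52)/2 × 0.5 = 13.435
  Sum = 131.29 µg/mL·h
oral tablet tail: 24.52/0.352 = 69.659; AUC_ev,0→∞ = 131.29 + 69.659 = 200.949 µg/mL·h
F = (AUC_ev/D_ev)/(AUC_iv/D_iv) = (200.949/200)/(290.59675/200) = 1.004745/1.45298 = 0.6915

F = 0.69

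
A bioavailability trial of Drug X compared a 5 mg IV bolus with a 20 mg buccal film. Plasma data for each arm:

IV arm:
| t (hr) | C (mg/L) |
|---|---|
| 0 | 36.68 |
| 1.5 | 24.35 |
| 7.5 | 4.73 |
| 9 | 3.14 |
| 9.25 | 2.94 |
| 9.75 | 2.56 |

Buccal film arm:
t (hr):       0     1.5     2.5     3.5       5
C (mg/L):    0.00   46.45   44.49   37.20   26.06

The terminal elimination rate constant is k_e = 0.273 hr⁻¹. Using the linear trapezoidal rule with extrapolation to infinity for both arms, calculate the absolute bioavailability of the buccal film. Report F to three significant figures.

F = 0.439

Trapezoidal AUC_0→9.75 (IV):
  [0→1.5]: (36.68+24.35)/2 × 1.5 = 45.7725
  [1.5→7.5]: (24.35+4.73)/2 × 6 = 87.24
  [7.5→9]: (4.73+3.14)/2 × 1.5 = 5.9025
  [9→9.25]: (3.14+2.94)/2 × 0.25 = 0.76
  [9.25→9.75]: (2.94+2.56)/2 × 0.5 = 1.375
  Sum = 141.05 mg/L·hr
IV tail: 2.56/0.273 = 9.377; AUC_iv,0→∞ = 141.05 + 9.377 = 150.427 mg/L·hr
Trapezoidal AUC_0→5 (buccal film):
  [0→1.5]: (0.00+46.45)/2 × 1.5 = 34.8375
  [1.5→2.5]: (46.45+44.49)/2 × 1 = 45.47
  [2.5→3.5]: (44.49+37.20)/2 × 1 = 40.845
  [3.5→5]: (37.20+26.06)/2 × 1.5 = 47.445
  Sum = 168.5975 mg/L·hr
buccal film tail: 26.06/0.273 = 95.458; AUC_ev,0→∞ = 168.5975 + 95.458 = 264.0555 mg/L·hr
F = (AUC_ev/D_ev)/(AUC_iv/D_iv) = (264.0555/20)/(150.427/5) = 13.202775/30.0854 = 0.4388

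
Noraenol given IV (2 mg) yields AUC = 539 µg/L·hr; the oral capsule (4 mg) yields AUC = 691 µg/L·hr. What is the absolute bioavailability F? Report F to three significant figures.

F = 0.641

F = (AUC_ev / D_ev) / (AUC_iv / D_iv)
  = (691/4) / (539/2)
  = 172.75 / 269.5 = 0.6410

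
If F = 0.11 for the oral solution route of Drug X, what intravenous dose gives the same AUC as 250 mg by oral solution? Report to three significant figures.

D_iv = 27.5 mg

Systemic exposure from an extravascular dose = F × D_ev, so the equivalent IV dose is F × D_ev.
D_iv = F × D_ev = 0.11 × 250 = 27.5 mg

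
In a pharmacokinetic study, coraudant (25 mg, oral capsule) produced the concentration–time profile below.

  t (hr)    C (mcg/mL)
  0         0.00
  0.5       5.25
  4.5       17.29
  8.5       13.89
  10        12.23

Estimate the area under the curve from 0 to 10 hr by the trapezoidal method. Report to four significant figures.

AUC = 128.3 mcg/mL·hr

Trapezoidal AUC_0→10:
  [0→0.5]: (0.00+5.25)/2 × 0.5 = 1.3125
  [0.5→4.5]: (5.25+17.29)/2 × 4 = 45.08
  [4.5→8.5]: (17.29+13.89)/2 × 4 = 62.36
  [8.5→10]: (13.89+12.23)/2 × 1.5 = 19.59
  Sum = 128.3425 mcg/mL·hr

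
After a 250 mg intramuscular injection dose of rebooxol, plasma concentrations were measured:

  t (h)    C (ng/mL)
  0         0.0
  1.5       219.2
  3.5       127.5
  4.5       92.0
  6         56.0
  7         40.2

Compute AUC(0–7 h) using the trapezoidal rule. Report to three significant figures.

AUC = 780 ng/mL·h

Trapezoidal AUC_0→7:
  [0→1.5]: (0.0+219.2)/2 × 1.5 = 164.4
  [1.5→3.5]: (219.2+127.5)/2 × 2 = 346.7
  [3.5→4.5]: (127.5+92.0)/2 × 1 = 109.75
  [4.5→6]: (92.0+56.0)/2 × 1.5 = 111.0
  [6→7]: (56.0+40.2)/2 × 1 = 48.1
  Sum = 779.95 ng/mL·h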